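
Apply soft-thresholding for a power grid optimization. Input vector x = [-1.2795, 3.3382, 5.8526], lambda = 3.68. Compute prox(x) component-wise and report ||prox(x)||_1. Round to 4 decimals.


Soft-thresholding with lambda = 3.68:
prox(-1.2795) = sign(-1.2795)*max(|-1.2795| - 3.68, 0) = 0.0
prox(3.3382) = sign(3.3382)*max(|3.3382| - 3.68, 0) = 0.0
prox(5.8526) = sign(5.8526)*max(|5.8526| - 3.68, 0) = 2.1726
prox(x) = [0.0, 0.0, 2.1726]
||prox(x)||_1 = 0.0 + 0.0 + 2.1726 = 2.1726


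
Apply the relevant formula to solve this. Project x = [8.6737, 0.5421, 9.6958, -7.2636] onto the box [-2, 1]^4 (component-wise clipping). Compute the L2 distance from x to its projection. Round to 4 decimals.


Project each component onto [-2, 1].
clip(8.6737) = 1.0, clip(0.5421) = 0.5421, clip(9.6958) = 1.0, clip(-7.2636) = -2.0
Projection = [1.0, 0.5421, 1.0, -2.0]
Squared diffs: [58.8857, 0.0, 75.6169, 27.7055]
Distance = sqrt(162.2081) = 12.7361


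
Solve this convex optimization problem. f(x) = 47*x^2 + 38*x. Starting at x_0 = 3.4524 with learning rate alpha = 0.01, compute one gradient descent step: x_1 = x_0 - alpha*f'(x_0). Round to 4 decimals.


We compute the gradient at x_0 and apply the update.
f'(x) = 94*x + 38
f'(3.4524) = 94*3.4524 + 38 = 362.5256
x_1 = 3.4524 - 0.01*362.5256 = -0.1729


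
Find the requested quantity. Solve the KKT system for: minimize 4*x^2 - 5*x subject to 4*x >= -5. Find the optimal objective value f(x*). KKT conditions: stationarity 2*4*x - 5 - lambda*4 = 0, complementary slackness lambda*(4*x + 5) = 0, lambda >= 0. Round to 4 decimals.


Step 1: Try lambda = 0 (constraint inactive).
Stationarity: 2*4*x - 5 = 0
x* = 5/(2*4) = 0.625
Check constraint: 4*0.625 = 2.5 >= -5 -- satisfied.
Step 2: Compute optimal value.
f(x*) = 4*0.625^2 - 5*0.625 = -1.5625


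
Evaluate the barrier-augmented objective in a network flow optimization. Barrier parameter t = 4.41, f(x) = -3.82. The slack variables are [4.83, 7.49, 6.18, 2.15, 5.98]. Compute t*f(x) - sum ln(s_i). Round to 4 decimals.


Step 1: Compute log-barrier.
ln values: [1.5748, 2.0136, 1.8213, 0.7655, 1.7884]
phi = -(1.5748 + 2.0136 + 1.8213 + 0.7655 + 1.7884) = -7.9636
Step 2: Compute augmented objective.
t*f(x) = 4.41*-3.82 = -16.8462
Total = -16.8462 - 7.9636 = -24.8098


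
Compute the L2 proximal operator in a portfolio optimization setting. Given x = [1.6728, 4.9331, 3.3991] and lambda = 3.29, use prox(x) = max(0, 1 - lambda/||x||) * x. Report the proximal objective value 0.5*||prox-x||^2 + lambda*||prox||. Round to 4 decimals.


Step 1: Compute ||x||.
||x|| = 6.2199
Step 2: Compute scaling factor.
scale = max(0, 1 - 3.29/6.2199) = 0.4711
Step 3: prox(x) = [0.788, 2.3238, 1.6012]
||prox(x)|| = 2.9299
Step 4: Proximal objective.
0.5*||prox-x||^2 = 5.4121
lambda*||prox|| = 9.6394
Total = 15.0515


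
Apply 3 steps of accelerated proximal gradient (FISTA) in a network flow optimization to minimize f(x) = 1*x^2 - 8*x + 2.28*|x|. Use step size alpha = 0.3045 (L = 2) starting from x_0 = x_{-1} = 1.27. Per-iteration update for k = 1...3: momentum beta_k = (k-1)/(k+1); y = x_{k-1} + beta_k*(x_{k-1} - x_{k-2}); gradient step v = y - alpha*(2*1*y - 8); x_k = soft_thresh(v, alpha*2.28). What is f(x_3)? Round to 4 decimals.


FISTA on f(x) = 1*x^2 - 8*x + 2.28*|x|
L = 2, alpha = 0.3045
Iteration 1: beta = 0.0, y = 1.27 + 0.0*(1.27 - 1.27) = 1.27
  grad(y) = -5.46, v = y - alpha*grad = 2.9326
  prox(v) = soft_thresh(2.9326, 0.6943) = 2.2383
Iteration 2: beta = 0.3333, y = 2.2383 + 0.3333*(2.2383 - 1.27) = 2.5611
  grad(y) = -2.8778, v = y - alpha*grad = 3.4374
  prox(v) = soft_thresh(3.4374, 0.6943) = 2.7431
Iteration 3: beta = 0.5, y = 2.7431 + 0.5*(2.7431 - 2.2383) = 2.9955
  grad(y) = -2.0089, v = y - alpha*grad = 3.6073
  prox(v) = soft_thresh(3.6073, 0.6943) = 2.913
f(x_3) = 1*2.913^2 - 8*2.913 + 2.28*|2.913| = -8.1768


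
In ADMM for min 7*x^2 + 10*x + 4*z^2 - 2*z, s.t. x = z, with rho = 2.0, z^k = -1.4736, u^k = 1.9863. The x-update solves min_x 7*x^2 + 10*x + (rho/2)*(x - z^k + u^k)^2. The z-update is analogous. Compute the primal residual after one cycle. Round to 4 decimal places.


ADMM iteration with rho = 2.0, z^k = -1.4736, u^k = 1.9863
Step 1: x-update.
Minimize 7*x^2 + 10*x + (2.0/2)*(x + 1.4736 + 1.9863)^2
FOC: (2*7 + 2.0)*x = -10 + 2.0*(-1.4736 - 1.9863)
x^{k+1} = -1.0575
Step 2: z-update.
Minimize 4*z^2 - 2*z + (2.0/2)*(-1.0575 - z + 1.9863)^2
FOC: (2*4 + 2.0)*z = 2 + 2.0*(-1.0575 + 1.9863)
z^{k+1} = 0.3858
Step 3: u-update.
u^{k+1} = 1.9863 - 1.0575 - 0.3858 = 0.5431
Step 4: Primal residual = |-1.0575 - 0.3858| = 1.4433


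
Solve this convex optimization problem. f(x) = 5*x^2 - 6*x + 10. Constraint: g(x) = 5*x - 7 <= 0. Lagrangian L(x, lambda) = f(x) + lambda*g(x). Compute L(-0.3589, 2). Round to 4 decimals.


Step 1: Evaluate f(x).
f(-0.3589) = 5*(-0.3589)^2 - 6*(-0.3589) + 10 = 12.7974
Step 2: Evaluate g(x).
g(-0.3589) = 5*-0.3589 - 7 = -8.7945
Step 3: Compute Lagrangian.
L = 12.7974 + 2*-8.7945 = -4.7916


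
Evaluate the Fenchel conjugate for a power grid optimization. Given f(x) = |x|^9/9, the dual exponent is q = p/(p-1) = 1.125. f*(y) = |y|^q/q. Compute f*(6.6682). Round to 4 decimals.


The conjugate exponent q satisfies 1/p + 1/q = 1.
p = 9, so q = 9/(9 - 1) = 1.125
|y|^q = 6.6682^1.125 = 8.453
f*(6.6682) = 8.453 / 1.125 = 7.5138


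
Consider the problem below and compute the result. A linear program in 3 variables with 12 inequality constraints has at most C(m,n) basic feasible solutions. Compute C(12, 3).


Each vertex corresponds to some choice of n active constraints out of m, so the number of vertices is at most C(m, n) = m! / (n!(m-n)!).
m = 12, n = 3
Numerator: 12 * 11 * 10
Denominator: 3! = 6
C(12, 3) = 220


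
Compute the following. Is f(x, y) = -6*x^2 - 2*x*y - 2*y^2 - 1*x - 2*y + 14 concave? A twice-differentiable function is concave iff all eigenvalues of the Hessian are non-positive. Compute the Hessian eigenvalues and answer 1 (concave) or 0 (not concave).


The Hessian of f(x,y) = -6*x^2 - 2*x*y - 2*y^2 - 1*x - 2*y + 14 is:
H = [[-12, -2], [-2, -4]]
Trace = -12 - 4 = -16
Determinant = -12*-4 - (-2)^2 = 44
Discriminant = (-16)^2 - 4*44 = 80.0
Eigenvalues: lambda_1 = -12.4721, lambda_2 = -3.5279
The function is concave.

1


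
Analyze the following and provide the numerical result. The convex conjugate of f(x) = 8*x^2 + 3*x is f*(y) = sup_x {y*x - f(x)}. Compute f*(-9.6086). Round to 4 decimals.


f*(y) = sup_x {y*x - a*x^2 - b*x} = sup_x {(y-b)*x - a*x^2}
FOC: (y - b) - 2a*x = 0 => x* = (y - b)/(2a)
x* = (-9.6086 - 3)/(2*8) = -0.788
f*(-9.6086) = (y-b)^2/(4a) = (-9.6086 - 3)^2/(4*8)
= 158.9768/32 = 4.968


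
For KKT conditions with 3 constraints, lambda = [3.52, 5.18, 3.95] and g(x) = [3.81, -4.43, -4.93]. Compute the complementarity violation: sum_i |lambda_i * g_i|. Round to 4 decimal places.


KKT complementary slackness check:
lambda_1 * g_1 = 3.52 * 3.81 = 13.4112
lambda_2 * g_2 = 5.18 * -4.43 = -22.9474
lambda_3 * g_3 = 3.95 * -4.93 = -19.4735
Total violation = 13.4112 + 22.9474 + 19.4735 = 55.8321


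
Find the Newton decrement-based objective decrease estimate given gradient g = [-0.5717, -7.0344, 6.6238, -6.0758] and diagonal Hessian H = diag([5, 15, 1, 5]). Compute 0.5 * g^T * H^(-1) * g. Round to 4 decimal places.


Step 1: H is diagonal, so H^(-1) * g = [-0.1143, -0.469, 6.6238, -1.2152].
Step 2: g^T H^(-1) g = sum_i g_i^2 / H_ii
  = (-0.5717)^2/5 + (-7.0344)^2/15 + (6.6238)^2/1 + (-6.0758)^2/5
  = 0.0654 + 3.2989 + 43.8747 + 7.3831 = 54.622
Step 3: Objective decrease = 0.5 * g^T H^(-1) g = 27.311


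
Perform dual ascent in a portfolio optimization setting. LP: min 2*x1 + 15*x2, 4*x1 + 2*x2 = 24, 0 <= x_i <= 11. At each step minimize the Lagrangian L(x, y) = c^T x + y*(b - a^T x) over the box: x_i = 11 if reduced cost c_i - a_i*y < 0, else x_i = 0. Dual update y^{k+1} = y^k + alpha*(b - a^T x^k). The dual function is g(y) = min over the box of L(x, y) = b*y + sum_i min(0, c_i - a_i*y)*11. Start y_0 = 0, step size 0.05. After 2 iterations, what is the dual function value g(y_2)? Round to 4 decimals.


Dual ascent for LP: min 2*x1 + 15*x2, 4*x1 + 2*x2 = 24, 0 <= x_i <= 11
Step 1: y^k = 0.0, reduced costs: (2.0, 15.0)
  x^k = (0.0, 0.0), subgradient = b - a^T x = 24.0
  y^{k+1} = 0.0 + 0.05*24.0 = 1.2
Step 2: y^k = 1.2, reduced costs: (-2.8, 12.6)
  x^k = (11.0, 0.0), subgradient = b - a^T x = -20.0
  y^{k+1} = 1.2 + 0.05*-20.0 = 0.2
Dual objective at y_2 = 0.2: reduced costs (1.2, 14.6), box minimizer x = (0.0, 0.0)
g(y_2) = b*y + (c1 - a1*y)*x1 + (c2 - a2*y)*x2 = 24*0.2 + 1.2*0.0 + 14.6*0.0 = 4.8 + 0.0 + 0.0 = 4.8


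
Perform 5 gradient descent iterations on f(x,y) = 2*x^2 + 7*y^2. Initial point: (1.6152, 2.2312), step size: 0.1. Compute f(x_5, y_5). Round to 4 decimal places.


Gradient descent on f(x,y) = 2*x^2 + 7*y^2.
Starting point: (1.6152, 2.2312), alpha = 0.1
Step 1: grad_x = 2*2*1.6152 = 6.4608, grad_y = 2*7*2.2312 = 31.2368
  x_1 = 1.6152 - 0.1*6.4608 = 0.9691
  y_1 = 2.2312 - 0.1*31.2368 = -0.8925
Step 2: grad_x = 2*2*0.9691 = 3.8765, grad_y = 2*7*-0.8925 = -12.4947
  x_2 = 0.9691 - 0.1*3.8765 = 0.5815
  y_2 = -0.8925 - 0.1*-12.4947 = 0.357
Step 3: grad_x = 2*2*0.5815 = 2.3259, grad_y = 2*7*0.357 = 4.9979
  x_3 = 0.5815 - 0.1*2.3259 = 0.3489
  y_3 = 0.357 - 0.1*4.9979 = -0.1428
Step 4: grad_x = 2*2*0.3489 = 1.3955, grad_y = 2*7*-0.1428 = -1.9992
  x_4 = 0.3489 - 0.1*1.3955 = 0.2093
  y_4 = -0.1428 - 0.1*-1.9992 = 0.0571
Step 5: grad_x = 2*2*0.2093 = 0.8373, grad_y = 2*7*0.0571 = 0.7997
  x_5 = 0.2093 - 0.1*0.8373 = 0.1256
  y_5 = 0.0571 - 0.1*0.7997 = -0.0228
f(0.1256, -0.0228) = 2*0.1256^2 + 7*(-0.0228)^2 = 0.0352


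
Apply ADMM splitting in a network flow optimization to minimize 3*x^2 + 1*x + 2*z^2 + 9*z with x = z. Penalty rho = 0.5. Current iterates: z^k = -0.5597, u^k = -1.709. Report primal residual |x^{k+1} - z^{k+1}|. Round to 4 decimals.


ADMM iteration with rho = 0.5, z^k = -0.5597, u^k = -1.709
Step 1: x-update.
Minimize 3*x^2 + 1*x + (0.5/2)*(x + 0.5597 - 1.709)^2
FOC: (2*3 + 0.5)*x = -1 + 0.5*(-0.5597 + 1.709)
x^{k+1} = -0.0654
Step 2: z-update.
Minimize 2*z^2 + 9*z + (0.5/2)*(-0.0654 - z - 1.709)^2
FOC: (2*2 + 0.5)*z = -9 + 0.5*(-0.0654 - 1.709)
z^{k+1} = -2.1972
Step 3: u-update.
u^{k+1} = -1.709 - 0.0654 + 2.1972 = 0.4227
Step 4: Primal residual = |-0.0654 + 2.1972| = 2.1317


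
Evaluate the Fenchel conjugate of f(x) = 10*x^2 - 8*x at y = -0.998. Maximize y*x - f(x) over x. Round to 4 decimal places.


f*(y) = sup_x {y*x - a*x^2 - b*x} = sup_x {(y-b)*x - a*x^2}
FOC: (y - b) - 2a*x = 0 => x* = (y - b)/(2a)
x* = (-0.998 + 8)/(2*10) = 0.3501
f*(-0.998) = (y-b)^2/(4a) = (-0.998 + 8)^2/(4*10)
= 49.028/40 = 1.2257


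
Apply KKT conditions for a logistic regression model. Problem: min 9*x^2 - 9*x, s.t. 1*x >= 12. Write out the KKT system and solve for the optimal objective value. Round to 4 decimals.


Step 1: Try lambda = 0 (constraint inactive).
x_unc = 9/(2*9) = 0.5
Check: 1*0.5 = 0.5 < 12 -- violated!
Step 2: Constraint must be active: 1*x = 12
x* = 12/1 = 12.0
lambda = (2*9*12.0 - 9)/1 = 207.0
Step 3: Compute optimal value.
f(x*) = 9*12.0^2 - 9*12.0 = 1188.0


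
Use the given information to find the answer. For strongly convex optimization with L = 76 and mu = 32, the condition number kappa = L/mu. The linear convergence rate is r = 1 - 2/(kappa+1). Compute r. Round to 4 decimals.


Step 1: Compute the condition number.
kappa = L/mu = 76/32 = 2.375
Step 2: Compute the convergence rate.
r = 1 - 2/(kappa + 1) = 1 - 2*mu/(L + mu) = (L - mu)/(L + mu) = 44/108 = 0.4074


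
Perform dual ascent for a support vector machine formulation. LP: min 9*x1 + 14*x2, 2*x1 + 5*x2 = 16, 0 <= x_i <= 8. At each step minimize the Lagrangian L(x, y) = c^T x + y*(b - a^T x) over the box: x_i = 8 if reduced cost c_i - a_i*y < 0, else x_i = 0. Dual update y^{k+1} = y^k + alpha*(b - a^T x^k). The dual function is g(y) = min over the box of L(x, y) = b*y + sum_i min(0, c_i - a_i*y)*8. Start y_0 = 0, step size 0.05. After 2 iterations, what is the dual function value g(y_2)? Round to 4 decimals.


Dual ascent for LP: min 9*x1 + 14*x2, 2*x1 + 5*x2 = 16, 0 <= x_i <= 8
Step 1: y^k = 0.0, reduced costs: (9.0, 14.0)
  x^k = (0.0, 0.0), subgradient = b - a^T x = 16.0
  y^{k+1} = 0.0 + 0.05*16.0 = 0.8
Step 2: y^k = 0.8, reduced costs: (7.4, 10.0)
  x^k = (0.0, 0.0), subgradient = b - a^T x = 16.0
  y^{k+1} = 0.8 + 0.05*16.0 = 1.6
Dual objective at y_2 = 1.6: reduced costs (5.8, 6.0), box minimizer x = (0.0, 0.0)
g(y_2) = b*y + (c1 - a1*y)*x1 + (c2 - a2*y)*x2 = 16*1.6 + 5.8*0.0 + 6.0*0.0 = 25.6 + 0.0 + 0.0 = 25.6


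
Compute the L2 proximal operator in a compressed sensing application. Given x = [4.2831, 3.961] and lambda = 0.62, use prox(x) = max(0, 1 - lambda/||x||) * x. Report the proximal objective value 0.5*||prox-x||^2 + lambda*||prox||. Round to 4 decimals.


Step 1: Compute ||x||.
||x|| = 5.8339
Step 2: Compute scaling factor.
scale = max(0, 1 - 0.62/5.8339) = 0.8937
Step 3: prox(x) = [3.8279, 3.54]
||prox(x)|| = 5.2139
Step 4: Proximal objective.
0.5*||prox-x||^2 = 0.1922
lambda*||prox|| = 3.2326
Total = 3.4248


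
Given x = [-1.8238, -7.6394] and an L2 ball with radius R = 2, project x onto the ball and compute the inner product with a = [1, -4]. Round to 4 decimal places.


Step 1: Compute ||x|| (intermediates to 6 decimals).
||x|| = sqrt((-1.8238)^2 + (-7.6394)^2) = 7.854087
Step 2: Project.
Since ||x|| > R, scale = R/||x|| = 2/7.854087 = 0.254644, proj(x) = scale * x
proj(x) = [-0.46442, -1.945327]
Step 3: Dot product.
a^T * proj(x) = 1*(-0.46442) - 4*(-1.945327) = 7.3169


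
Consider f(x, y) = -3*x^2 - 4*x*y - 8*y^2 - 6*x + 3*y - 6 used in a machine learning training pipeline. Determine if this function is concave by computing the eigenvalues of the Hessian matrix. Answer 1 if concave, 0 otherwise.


The Hessian of f(x,y) = -3*x^2 - 4*x*y - 8*y^2 - 6*x + 3*y - 6 is:
H = [[-6, -4], [-4, -16]]
Trace = -6 - 16 = -22
Determinant = -6*-16 - (-4)^2 = 80
Discriminant = (-22)^2 - 4*80 = 164.0
Eigenvalues: lambda_1 = -17.4031, lambda_2 = -4.5969
The function is concave.

1


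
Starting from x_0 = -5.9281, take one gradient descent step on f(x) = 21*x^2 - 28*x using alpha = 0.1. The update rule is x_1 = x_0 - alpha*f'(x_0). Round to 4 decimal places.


We compute the gradient at x_0 and apply the update.
f'(x) = 42*x - 28
f'(-5.9281) = 42*-5.9281 - 28 = -276.9802
x_1 = -5.9281 - 0.1*-276.9802 = 21.7699


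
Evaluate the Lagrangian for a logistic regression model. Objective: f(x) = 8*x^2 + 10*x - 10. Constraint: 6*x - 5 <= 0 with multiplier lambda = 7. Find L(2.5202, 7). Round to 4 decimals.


Step 1: Evaluate f(x).
f(2.5202) = 8*2.5202^2 + 10*2.5202 - 10 = 66.0133
Step 2: Evaluate g(x).
g(2.5202) = 6*2.5202 - 5 = 10.1212
Step 3: Compute Lagrangian.
L = 66.0133 + 7*10.1212 = 136.8617


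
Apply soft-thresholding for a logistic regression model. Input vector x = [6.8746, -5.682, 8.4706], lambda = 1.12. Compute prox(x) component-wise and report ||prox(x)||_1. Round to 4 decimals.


Soft-thresholding with lambda = 1.12:
prox(6.8746) = sign(6.8746)*max(|6.8746| - 1.12, 0) = 5.7546
prox(-5.682) = sign(-5.682)*max(|-5.682| - 1.12, 0) = -4.562
prox(8.4706) = sign(8.4706)*max(|8.4706| - 1.12, 0) = 7.3506
prox(x) = [5.7546, -4.562, 7.3506]
||prox(x)||_1 = 5.7546 + 4.562 + 7.3506 = 17.6672


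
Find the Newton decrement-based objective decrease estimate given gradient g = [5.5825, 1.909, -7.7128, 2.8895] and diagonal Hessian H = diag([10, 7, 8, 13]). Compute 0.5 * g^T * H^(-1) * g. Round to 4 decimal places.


Step 1: H is diagonal, so H^(-1) * g = [0.5583, 0.2727, -0.9641, 0.2223].
Step 2: g^T H^(-1) g = sum_i g_i^2 / H_ii
  = (5.5825)^2/10 + (1.909)^2/7 + (-7.7128)^2/8 + (2.8895)^2/13
  = 3.1164 + 0.5206 + 7.4359 + 0.6422 = 11.7152
Step 3: Objective decrease = 0.5 * g^T H^(-1) g = 5.8576


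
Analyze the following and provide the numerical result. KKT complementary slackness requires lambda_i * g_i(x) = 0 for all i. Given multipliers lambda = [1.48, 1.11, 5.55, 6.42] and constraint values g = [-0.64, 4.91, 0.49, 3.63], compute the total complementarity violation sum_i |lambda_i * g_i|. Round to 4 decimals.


KKT complementary slackness check:
lambda_1 * g_1 = 1.48 * -0.64 = -0.9472
lambda_2 * g_2 = 1.11 * 4.91 = 5.4501
lambda_3 * g_3 = 5.55 * 0.49 = 2.7195
lambda_4 * g_4 = 6.42 * 3.63 = 23.3046
Total violation = 0.9472 + 5.4501 + 2.7195 + 23.3046 = 32.4214


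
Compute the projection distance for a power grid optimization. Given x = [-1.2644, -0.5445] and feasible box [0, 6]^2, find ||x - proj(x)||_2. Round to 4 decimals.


Project each component onto [0, 6].
clip(-1.2644) = 0.0, clip(-0.5445) = 0.0
Projection = [0.0, 0.0]
Squared diffs: [1.5987, 0.2965]
Distance = sqrt(1.8952) = 1.3767


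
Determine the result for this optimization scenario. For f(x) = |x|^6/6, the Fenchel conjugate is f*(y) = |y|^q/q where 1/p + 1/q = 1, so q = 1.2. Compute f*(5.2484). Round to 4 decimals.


The conjugate exponent q satisfies 1/p + 1/q = 1.
p = 6, so q = 6/(6 - 1) = 1.2
|y|^q = 5.2484^1.2 = 7.3119
f*(5.2484) = 7.3119 / 1.2 = 6.0933


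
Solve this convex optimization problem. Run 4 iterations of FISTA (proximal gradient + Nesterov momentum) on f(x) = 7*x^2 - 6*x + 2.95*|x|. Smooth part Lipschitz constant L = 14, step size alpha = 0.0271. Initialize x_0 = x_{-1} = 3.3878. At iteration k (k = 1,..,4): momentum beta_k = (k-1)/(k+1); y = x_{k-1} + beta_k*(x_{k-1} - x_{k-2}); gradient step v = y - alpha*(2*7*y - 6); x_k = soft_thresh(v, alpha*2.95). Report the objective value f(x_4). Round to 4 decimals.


FISTA on f(x) = 7*x^2 - 6*x + 2.95*|x|
L = 14, alpha = 0.0271
Iteration 1: beta = 0.0, y = 3.3878 + 0.0*(3.3878 - 3.3878) = 3.3878
  grad(y) = 41.4292, v = y - alpha*grad = 2.2651
  prox(v) = soft_thresh(2.2651, 0.0799) = 2.1851
Iteration 2: beta = 0.3333, y = 2.1851 + 0.3333*(2.1851 - 3.3878) = 1.7842
  grad(y) = 18.9792, v = y - alpha*grad = 1.2699
  prox(v) = soft_thresh(1.2699, 0.0799) = 1.1899
Iteration 3: beta = 0.5, y = 1.1899 + 0.5*(1.1899 - 2.1851) = 0.6924
  grad(y) = 3.6931, v = y - alpha*grad = 0.5923
  prox(v) = soft_thresh(0.5923, 0.0799) = 0.5123
Iteration 4: beta = 0.6, y = 0.5123 + 0.6*(0.5123 - 1.1899) = 0.1058
  grad(y) = -4.5193, v = y - alpha*grad = 0.2282
  prox(v) = soft_thresh(0.2282, 0.0799) = 0.1483
f(x_4) = 7*0.1483^2 - 6*0.1483 + 2.95*|0.1483| = -0.2984


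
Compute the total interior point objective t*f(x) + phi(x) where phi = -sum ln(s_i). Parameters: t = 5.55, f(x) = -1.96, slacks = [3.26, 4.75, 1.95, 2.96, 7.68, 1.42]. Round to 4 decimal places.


Step 1: Compute log-barrier.
ln values: [1.1817, 1.5581, 0.6678, 1.0852, 2.0386, 0.3507]
phi = -(1.1817 + 1.5581 + 0.6678 + 1.0852 + 2.0386 + 0.3507) = -6.8822
Step 2: Compute augmented objective.
t*f(x) = 5.55*-1.96 = -10.878
Total = -10.878 - 6.8822 = -17.7602


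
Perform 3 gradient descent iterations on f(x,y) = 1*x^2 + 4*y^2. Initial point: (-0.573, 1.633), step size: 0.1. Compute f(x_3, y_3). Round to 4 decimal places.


Gradient descent on f(x,y) = 1*x^2 + 4*y^2.
Starting point: (-0.573, 1.633), alpha = 0.1
Step 1: grad_x = 2*1*-0.573 = -1.146, grad_y = 2*4*1.633 = 13.064
  x_1 = -0.573 - 0.1*-1.146 = -0.4584
  y_1 = 1.633 - 0.1*13.064 = 0.3266
Step 2: grad_x = 2*1*-0.4584 = -0.9168, grad_y = 2*4*0.3266 = 2.6128
  x_2 = -0.4584 - 0.1*-0.9168 = -0.3667
  y_2 = 0.3266 - 0.1*2.6128 = 0.0653
Step 3: grad_x = 2*1*-0.3667 = -0.7334, grad_y = 2*4*0.0653 = 0.5226
  x_3 = -0.3667 - 0.1*-0.7334 = -0.2934
  y_3 = 0.0653 - 0.1*0.5226 = 0.0131
f(-0.2934, 0.0131) = 1*(-0.2934)^2 + 4*0.0131^2 = 0.0868


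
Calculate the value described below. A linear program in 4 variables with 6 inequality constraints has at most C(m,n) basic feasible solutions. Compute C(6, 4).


Each vertex corresponds to some choice of n active constraints out of m, so the number of vertices is at most C(m, n) = m! / (n!(m-n)!).
m = 6, n = 4
Numerator: 6 * 5 * 4 * 3
Denominator: 4! = 24
C(6, 4) = 15


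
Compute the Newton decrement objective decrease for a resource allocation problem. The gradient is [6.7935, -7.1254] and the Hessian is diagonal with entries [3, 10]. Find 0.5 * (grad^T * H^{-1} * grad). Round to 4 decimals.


Step 1: H is diagonal, so H^(-1) * g = [2.2645, -0.7125].
Step 2: g^T H^(-1) g = sum_i g_i^2 / H_ii
  = (6.7935)^2/3 + (-7.1254)^2/10
  = 15.3839 + 5.0771 = 20.461
Step 3: Objective decrease = 0.5 * g^T H^(-1) g = 10.2305


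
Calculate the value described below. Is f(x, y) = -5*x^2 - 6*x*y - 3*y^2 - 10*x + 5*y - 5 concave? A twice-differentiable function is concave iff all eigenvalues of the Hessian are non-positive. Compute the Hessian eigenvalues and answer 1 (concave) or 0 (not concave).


The Hessian of f(x,y) = -5*x^2 - 6*x*y - 3*y^2 - 10*x + 5*y - 5 is:
H = [[-10, -6], [-6, -6]]
Trace = -10 - 6 = -16
Determinant = -10*-6 - (-6)^2 = 24
Discriminant = (-16)^2 - 4*24 = 160.0
Eigenvalues: lambda_1 = -14.3246, lambda_2 = -1.6754
The function is concave.

1


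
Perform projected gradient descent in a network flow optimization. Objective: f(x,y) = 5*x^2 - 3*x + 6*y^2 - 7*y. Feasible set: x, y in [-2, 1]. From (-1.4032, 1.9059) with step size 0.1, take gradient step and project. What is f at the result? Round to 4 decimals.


Step 1: Compute gradient at (-1.4032, 1.9059).
grad_x = 2*5*-1.4032 - 3 = -17.032
grad_y = 2*6*1.9059 - 7 = 15.8708
Step 2: Gradient step.
x_raw = -1.4032 - 0.1*-17.032 = 0.3
y_raw = 1.9059 - 0.1*15.8708 = 0.3188
Step 3: Project onto [-2, 1].
x_proj = clip(0.3) = 0.3
y_proj = clip(0.3188) = 0.3188
Step 4: Evaluate f.
f(0.3, 0.3188) = -2.0719


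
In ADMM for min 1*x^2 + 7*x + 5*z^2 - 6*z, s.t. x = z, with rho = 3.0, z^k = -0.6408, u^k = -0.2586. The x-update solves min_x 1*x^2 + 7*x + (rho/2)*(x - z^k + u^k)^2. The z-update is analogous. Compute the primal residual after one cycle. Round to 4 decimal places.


ADMM iteration with rho = 3.0, z^k = -0.6408, u^k = -0.2586
Step 1: x-update.
Minimize 1*x^2 + 7*x + (3.0/2)*(x + 0.6408 - 0.2586)^2
FOC: (2*1 + 3.0)*x = -7 + 3.0*(-0.6408 + 0.2586)
x^{k+1} = -1.6293
Step 2: z-update.
Minimize 5*z^2 - 6*z + (3.0/2)*(-1.6293 - z - 0.2586)^2
FOC: (2*5 + 3.0)*z = 6 + 3.0*(-1.6293 - 0.2586)
z^{k+1} = 0.0259
Step 3: u-update.
u^{k+1} = -0.2586 - 1.6293 - 0.0259 = -1.9138
Step 4: Primal residual = |-1.6293 - 0.0259| = 1.6552


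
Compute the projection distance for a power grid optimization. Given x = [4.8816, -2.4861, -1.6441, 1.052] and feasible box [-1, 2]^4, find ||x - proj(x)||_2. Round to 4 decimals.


Project each component onto [-1, 2].
clip(4.8816) = 2.0, clip(-2.4861) = -1.0, clip(-1.6441) = -1.0, clip(1.052) = 1.052
Projection = [2.0, -1.0, -1.0, 1.052]
Squared diffs: [8.3036, 2.2085, 0.4149, 0.0]
Distance = sqrt(10.927) = 3.3056


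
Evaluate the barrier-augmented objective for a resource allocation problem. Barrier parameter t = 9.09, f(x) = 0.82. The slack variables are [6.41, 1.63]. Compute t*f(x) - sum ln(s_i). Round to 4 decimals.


Step 1: Compute log-barrier.
ln values: [1.8579, 0.4886]
phi = -(1.8579 + 0.4886) = -2.3464
Step 2: Compute augmented objective.
t*f(x) = 9.09*0.82 = 7.4538
Total = 7.4538 - 2.3464 = 5.1074


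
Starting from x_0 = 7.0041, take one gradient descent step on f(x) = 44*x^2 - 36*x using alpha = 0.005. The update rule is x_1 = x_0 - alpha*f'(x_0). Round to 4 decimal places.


We compute the gradient at x_0 and apply the update.
f'(x) = 88*x - 36
f'(7.0041) = 88*7.0041 - 36 = 580.3608
x_1 = 7.0041 - 0.005*580.3608 = 4.1023


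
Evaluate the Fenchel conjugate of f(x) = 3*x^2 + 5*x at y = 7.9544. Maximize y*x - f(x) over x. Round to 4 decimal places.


f*(y) = sup_x {y*x - a*x^2 - b*x} = sup_x {(y-b)*x - a*x^2}
FOC: (y - b) - 2a*x = 0 => x* = (y - b)/(2a)
x* = (7.9544 - 5)/(2*3) = 0.4924
f*(7.9544) = (y-b)^2/(4a) = (7.9544 - 5)^2/(4*3)
= 8.7285/12 = 0.7274


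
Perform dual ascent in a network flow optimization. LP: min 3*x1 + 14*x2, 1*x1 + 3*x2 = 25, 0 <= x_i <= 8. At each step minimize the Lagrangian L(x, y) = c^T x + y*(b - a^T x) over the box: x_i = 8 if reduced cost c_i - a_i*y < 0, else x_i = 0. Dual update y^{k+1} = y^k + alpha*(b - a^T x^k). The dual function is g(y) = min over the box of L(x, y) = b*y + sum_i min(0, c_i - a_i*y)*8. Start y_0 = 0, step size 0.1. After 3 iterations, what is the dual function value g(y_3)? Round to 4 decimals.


Dual ascent for LP: min 3*x1 + 14*x2, 1*x1 + 3*x2 = 25, 0 <= x_i <= 8
Step 1: y^k = 0.0, reduced costs: (3.0, 14.0)
  x^k = (0.0, 0.0), subgradient = b - a^T x = 25.0
  y^{k+1} = 0.0 + 0.1*25.0 = 2.5
Step 2: y^k = 2.5, reduced costs: (0.5, 6.5)
  x^k = (0.0, 0.0), subgradient = b - a^T x = 25.0
  y^{k+1} = 2.5 + 0.1*25.0 = 5.0
Step 3: y^k = 5.0, reduced costs: (-2.0, -1.0)
  x^k = (8.0, 8.0), subgradient = b - a^T x = -7.0
  y^{k+1} = 5.0 + 0.1*-7.0 = 4.3
Dual objective at y_3 = 4.3: reduced costs (-1.3, 1.1), box minimizer x = (8.0, 0.0)
g(y_3) = b*y + (c1 - a1*y)*x1 + (c2 - a2*y)*x2 = 25*4.3 + (-1.3)*8.0 + 1.1*0.0 = 107.5 - 10.4 + 0.0 = 97.1


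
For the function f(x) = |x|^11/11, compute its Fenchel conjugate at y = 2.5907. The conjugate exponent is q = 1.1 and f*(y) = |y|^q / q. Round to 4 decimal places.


The conjugate exponent q satisfies 1/p + 1/q = 1.
p = 11, so q = 11/(11 - 1) = 1.1
|y|^q = 2.5907^1.1 = 2.8494
f*(2.5907) = 2.8494 / 1.1 = 2.5904


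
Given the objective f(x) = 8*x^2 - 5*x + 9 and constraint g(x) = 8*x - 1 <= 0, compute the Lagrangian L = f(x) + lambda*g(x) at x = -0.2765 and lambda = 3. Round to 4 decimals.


Step 1: Evaluate f(x).
f(-0.2765) = 8*(-0.2765)^2 - 5*(-0.2765) + 9 = 10.9941
Step 2: Evaluate g(x).
g(-0.2765) = 8*-0.2765 - 1 = -3.212
Step 3: Compute Lagrangian.
L = 10.9941 + 3*-3.212 = 1.3581


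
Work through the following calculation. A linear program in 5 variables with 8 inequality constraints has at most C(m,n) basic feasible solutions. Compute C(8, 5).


Each vertex corresponds to some choice of n active constraints out of m, so the number of vertices is at most C(m, n) = m! / (n!(m-n)!).
m = 8, n = 5
Numerator: 8 * 7 * 6 * 5 * 4
Denominator: 5! = 120
C(8, 5) = 56


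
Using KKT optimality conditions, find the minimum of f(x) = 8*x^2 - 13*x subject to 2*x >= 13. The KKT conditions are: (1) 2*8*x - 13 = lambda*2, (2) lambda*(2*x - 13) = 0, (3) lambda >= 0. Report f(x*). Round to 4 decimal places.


Step 1: Try lambda = 0 (constraint inactive).
x_unc = 13/(2*8) = 0.8125
Check: 2*0.8125 = 1.625 < 13 -- violated!
Step 2: Constraint must be active: 2*x = 13
x* = 13/2 = 6.5
lambda = (2*8*6.5 - 13)/2 = 45.5
Step 3: Compute optimal value.
f(x*) = 8*6.5^2 - 13*6.5 = 253.5


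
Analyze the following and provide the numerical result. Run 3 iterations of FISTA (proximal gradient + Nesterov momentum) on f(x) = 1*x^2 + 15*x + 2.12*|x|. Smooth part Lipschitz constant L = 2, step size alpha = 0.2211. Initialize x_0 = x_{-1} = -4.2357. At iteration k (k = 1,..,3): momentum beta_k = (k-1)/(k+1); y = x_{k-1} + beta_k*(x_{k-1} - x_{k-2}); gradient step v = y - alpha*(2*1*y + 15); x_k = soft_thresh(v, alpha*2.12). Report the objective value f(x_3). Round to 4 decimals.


FISTA on f(x) = 1*x^2 + 15*x + 2.12*|x|
L = 2, alpha = 0.2211
Iteration 1: beta = 0.0, y = -4.2357 + 0.0*(-4.2357 + 4.2357) = -4.2357
  grad(y) = 6.5286, v = y - alpha*grad = -5.6792
  prox(v) = soft_thresh(-5.6792, 0.4687) = -5.2104
Iteration 2: beta = 0.3333, y = -5.2104 + 0.3333*(-5.2104 + 4.2357) = -5.5354
  grad(y) = 3.9293, v = y - alpha*grad = -6.4041
  prox(v) = soft_thresh(-6.4041, 0.4687) = -5.9354
Iteration 3: beta = 0.5, y = -5.9354 + 0.5*(-5.9354 + 5.2104) = -6.2979
  grad(y) = 2.4043, v = y - alpha*grad = -6.8294
  prox(v) = soft_thresh(-6.8294, 0.4687) = -6.3607
f(x_3) = 1*(-6.3607)^2 + 15*(-6.3607) + 2.12*|-6.3607| = -41.4673


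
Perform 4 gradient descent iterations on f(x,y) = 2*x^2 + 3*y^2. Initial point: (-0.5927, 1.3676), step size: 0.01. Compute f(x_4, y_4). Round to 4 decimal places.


Gradient descent on f(x,y) = 2*x^2 + 3*y^2.
Starting point: (-0.5927, 1.3676), alpha = 0.01
Step 1: grad_x = 2*2*-0.5927 = -2.3708, grad_y = 2*3*1.3676 = 8.2056
  x_1 = -0.5927 - 0.01*-2.3708 = -0.569
  y_1 = 1.3676 - 0.01*8.2056 = 1.2855
Step 2: grad_x = 2*2*-0.569 = -2.276, grad_y = 2*3*1.2855 = 7.7133
  x_2 = -0.569 - 0.01*-2.276 = -0.5462
  y_2 = 1.2855 - 0.01*7.7133 = 1.2084
Step 3: grad_x = 2*2*-0.5462 = -2.1849, grad_y = 2*3*1.2084 = 7.2505
  x_3 = -0.5462 - 0.01*-2.1849 = -0.5244
  y_3 = 1.2084 - 0.01*7.2505 = 1.1359
Step 4: grad_x = 2*2*-0.5244 = -2.0975, grad_y = 2*3*1.1359 = 6.8154
  x_4 = -0.5244 - 0.01*-2.0975 = -0.5034
  y_4 = 1.1359 - 0.01*6.8154 = 1.0678
f(-0.5034, 1.0678) = 2*(-0.5034)^2 + 3*1.0678^2 = 3.9271


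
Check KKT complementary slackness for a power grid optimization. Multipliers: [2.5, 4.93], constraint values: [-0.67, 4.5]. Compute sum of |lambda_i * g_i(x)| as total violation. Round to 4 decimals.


KKT complementary slackness check:
lambda_1 * g_1 = 2.5 * -0.67 = -1.675
lambda_2 * g_2 = 4.93 * 4.5 = 22.185
Total violation = 1.675 + 22.185 = 23.86


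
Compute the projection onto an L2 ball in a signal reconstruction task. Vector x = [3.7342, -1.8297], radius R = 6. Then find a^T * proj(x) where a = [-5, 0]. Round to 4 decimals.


Step 1: Compute ||x|| (intermediates to 6 decimals).
||x|| = sqrt(3.7342^2 + (-1.8297)^2) = 4.158371
Step 2: Project.
Since ||x|| <= R, proj = x (no scaling needed).
proj(x) = [3.7342, -1.8297]
Step 3: Dot product.
a^T * proj(x) = -5*3.7342 + 0*(-1.8297) = -18.671


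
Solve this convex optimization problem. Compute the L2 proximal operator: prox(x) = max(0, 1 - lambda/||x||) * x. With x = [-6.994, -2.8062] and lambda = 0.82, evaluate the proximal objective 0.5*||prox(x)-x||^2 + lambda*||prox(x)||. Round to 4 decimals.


Step 1: Compute ||x||.
||x|| = 7.536
Step 2: Compute scaling factor.
scale = max(0, 1 - 0.82/7.536) = 0.8912
Step 3: prox(x) = [-6.233, -2.5009]
||prox(x)|| = 6.716
Step 4: Proximal objective.
0.5*||prox-x||^2 = 0.3362
lambda*||prox|| = 5.5071
Total = 5.8433


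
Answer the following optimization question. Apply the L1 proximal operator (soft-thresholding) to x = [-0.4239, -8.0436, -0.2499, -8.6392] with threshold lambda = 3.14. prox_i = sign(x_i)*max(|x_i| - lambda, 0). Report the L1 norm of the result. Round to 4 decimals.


Soft-thresholding with lambda = 3.14:
prox(-0.4239) = sign(-0.4239)*max(|-0.4239| - 3.14, 0) = 0.0
prox(-8.0436) = sign(-8.0436)*max(|-8.0436| - 3.14, 0) = -4.9036
prox(-0.2499) = sign(-0.2499)*max(|-0.2499| - 3.14, 0) = 0.0
prox(-8.6392) = sign(-8.6392)*max(|-8.6392| - 3.14, 0) = -5.4992
prox(x) = [0.0, -4.9036, 0.0, -5.4992]
||prox(x)||_1 = 0.0 + 4.9036 + 0.0 + 5.4992 = 10.4028


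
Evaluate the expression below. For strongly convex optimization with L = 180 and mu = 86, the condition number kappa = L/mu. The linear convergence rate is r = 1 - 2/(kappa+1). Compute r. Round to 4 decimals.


Step 1: Compute the condition number.
kappa = L/mu = 180/86 = 2.093
Step 2: Compute the convergence rate.
r = 1 - 2/(kappa + 1) = 1 - 2*mu/(L + mu) = (L - mu)/(L + mu) = 94/266 = 0.3534


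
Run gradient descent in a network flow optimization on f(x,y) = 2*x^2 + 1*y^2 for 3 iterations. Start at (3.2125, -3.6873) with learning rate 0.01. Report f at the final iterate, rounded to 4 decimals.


Gradient descent on f(x,y) = 2*x^2 + 1*y^2.
Starting point: (3.2125, -3.6873), alpha = 0.01
Step 1: grad_x = 2*2*3.2125 = 12.85, grad_y = 2*1*-3.6873 = -7.3746
  x_1 = 3.2125 - 0.01*12.85 = 3.084
  y_1 = -3.6873 - 0.01*-7.3746 = -3.6136
Step 2: grad_x = 2*2*3.084 = 12.336, grad_y = 2*1*-3.6136 = -7.2271
  x_2 = 3.084 - 0.01*12.336 = 2.9606
  y_2 = -3.6136 - 0.01*-7.2271 = -3.5413
Step 3: grad_x = 2*2*2.9606 = 11.8426, grad_y = 2*1*-3.5413 = -7.0826
  x_3 = 2.9606 - 0.01*11.8426 = 2.8422
  y_3 = -3.5413 - 0.01*-7.0826 = -3.4705
f(2.8422, -3.4705) = 2*2.8422^2 + 1*(-3.4705)^2 = 28.2004


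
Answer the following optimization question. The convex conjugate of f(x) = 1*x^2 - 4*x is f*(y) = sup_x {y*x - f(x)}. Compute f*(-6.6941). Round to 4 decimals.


f*(y) = sup_x {y*x - a*x^2 - b*x} = sup_x {(y-b)*x - a*x^2}
FOC: (y - b) - 2a*x = 0 => x* = (y - b)/(2a)
x* = (-6.6941 + 4)/(2*1) = -1.3471
f*(-6.6941) = (y-b)^2/(4a) = (-6.6941 + 4)^2/(4*1)
= 7.2582/4 = 1.8145


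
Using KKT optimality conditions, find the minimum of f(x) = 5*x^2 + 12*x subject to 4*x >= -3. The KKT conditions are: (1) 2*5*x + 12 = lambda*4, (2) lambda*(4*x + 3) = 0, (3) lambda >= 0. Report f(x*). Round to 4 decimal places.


Step 1: Try lambda = 0 (constraint inactive).
x_unc = -12/(2*5) = -1.2
Check: 4*-1.2 = -4.8 < -3 -- violated!
Step 2: Constraint must be active: 4*x = -3
x* = -3/4 = -0.75
lambda = (2*5*(-0.75) + 12)/4 = 1.125
Step 3: Compute optimal value.
f(x*) = 5*(-0.75)^2 + 12*(-0.75) = -6.1875


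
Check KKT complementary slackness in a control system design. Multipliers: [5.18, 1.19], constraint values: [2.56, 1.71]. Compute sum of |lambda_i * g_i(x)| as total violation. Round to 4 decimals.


KKT complementary slackness check:
lambda_1 * g_1 = 5.18 * 2.56 = 13.2608
lambda_2 * g_2 = 1.19 * 1.71 = 2.0349
Total violation = 13.2608 + 2.0349 = 15.2957


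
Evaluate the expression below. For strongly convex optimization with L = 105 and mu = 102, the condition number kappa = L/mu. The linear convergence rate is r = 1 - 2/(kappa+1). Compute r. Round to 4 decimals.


Step 1: Compute the condition number.
kappa = L/mu = 105/102 = 1.0294
Step 2: Compute the convergence rate.
r = 1 - 2/(kappa + 1) = 1 - 2*mu/(L + mu) = (L - mu)/(L + mu) = 3/207 = 0.0145


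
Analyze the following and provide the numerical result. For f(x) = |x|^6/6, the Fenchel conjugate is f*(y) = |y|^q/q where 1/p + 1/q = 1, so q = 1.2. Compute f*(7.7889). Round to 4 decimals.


The conjugate exponent q satisfies 1/p + 1/q = 1.
p = 6, so q = 6/(6 - 1) = 1.2
|y|^q = 7.7889^1.2 = 11.7428
f*(7.7889) = 11.7428 / 1.2 = 9.7857


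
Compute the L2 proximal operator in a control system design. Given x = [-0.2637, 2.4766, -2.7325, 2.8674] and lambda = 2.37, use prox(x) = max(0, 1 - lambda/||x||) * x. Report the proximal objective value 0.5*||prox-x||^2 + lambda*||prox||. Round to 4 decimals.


Step 1: Compute ||x||.
||x|| = 4.6788
Step 2: Compute scaling factor.
scale = max(0, 1 - 2.37/4.6788) = 0.4935
Step 3: prox(x) = [-0.1301, 1.2221, -1.3484, 1.415]
||prox(x)|| = 2.3088
Step 4: Proximal objective.
0.5*||prox-x||^2 = 2.8085
lambda*||prox|| = 5.4719
Total = 8.2804


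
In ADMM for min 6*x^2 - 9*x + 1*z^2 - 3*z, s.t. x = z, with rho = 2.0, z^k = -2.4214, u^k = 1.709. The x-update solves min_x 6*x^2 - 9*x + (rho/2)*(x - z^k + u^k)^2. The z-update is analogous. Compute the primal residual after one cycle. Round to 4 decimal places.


ADMM iteration with rho = 2.0, z^k = -2.4214, u^k = 1.709
Step 1: x-update.
Minimize 6*x^2 - 9*x + (2.0/2)*(x + 2.4214 + 1.709)^2
FOC: (2*6 + 2.0)*x = 9 + 2.0*(-2.4214 - 1.709)
x^{k+1} = 0.0528
Step 2: z-update.
Minimize 1*z^2 - 3*z + (2.0/2)*(0.0528 - z + 1.709)^2
FOC: (2*1 + 2.0)*z = 3 + 2.0*(0.0528 + 1.709)
z^{k+1} = 1.6309
Step 3: u-update.
u^{k+1} = 1.709 + 0.0528 - 1.6309 = 0.1309
Step 4: Primal residual = |0.0528 - 1.6309| = 1.5781


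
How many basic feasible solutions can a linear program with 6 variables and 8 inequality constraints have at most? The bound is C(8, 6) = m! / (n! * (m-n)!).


Each vertex corresponds to some choice of n active constraints out of m, so the number of vertices is at most C(m, n) = m! / (n!(m-n)!).
m = 8, n = 6
Numerator: 8 * 7 * 6 * 5 * 4 * 3
Denominator: 6! = 720
C(8, 6) = 28


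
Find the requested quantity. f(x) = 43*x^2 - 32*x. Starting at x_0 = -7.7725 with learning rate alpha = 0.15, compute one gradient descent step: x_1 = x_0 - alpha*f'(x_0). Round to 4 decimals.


We compute the gradient at x_0 and apply the update.
f'(x) = 86*x - 32
f'(-7.7725) = 86*-7.7725 - 32 = -700.435
x_1 = -7.7725 - 0.15*-700.435 = 97.2928


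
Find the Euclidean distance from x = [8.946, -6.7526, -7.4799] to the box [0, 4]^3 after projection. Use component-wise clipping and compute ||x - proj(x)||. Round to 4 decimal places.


Project each component onto [0, 4].
clip(8.946) = 4.0, clip(-6.7526) = 0.0, clip(-7.4799) = 0.0
Projection = [4.0, 0.0, 0.0]
Squared diffs: [24.4629, 45.5976, 55.9489]
Distance = sqrt(126.0094) = 11.2254


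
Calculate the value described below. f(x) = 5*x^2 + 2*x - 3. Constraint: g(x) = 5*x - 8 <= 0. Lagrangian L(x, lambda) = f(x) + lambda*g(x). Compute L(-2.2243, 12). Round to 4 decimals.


Step 1: Evaluate f(x).
f(-2.2243) = 5*(-2.2243)^2 + 2*(-2.2243) - 3 = 17.289
Step 2: Evaluate g(x).
g(-2.2243) = 5*-2.2243 - 8 = -19.1215
Step 3: Compute Lagrangian.
L = 17.289 + 12*-19.1215 = -212.169


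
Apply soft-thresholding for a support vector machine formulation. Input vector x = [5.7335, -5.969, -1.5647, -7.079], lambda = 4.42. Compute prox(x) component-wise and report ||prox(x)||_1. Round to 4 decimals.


Soft-thresholding with lambda = 4.42:
prox(5.7335) = sign(5.7335)*max(|5.7335| - 4.42, 0) = 1.3135
prox(-5.969) = sign(-5.969)*max(|-5.969| - 4.42, 0) = -1.549
prox(-1.5647) = sign(-1.5647)*max(|-1.5647| - 4.42, 0) = 0.0
prox(-7.079) = sign(-7.079)*max(|-7.079| - 4.42, 0) = -2.659
prox(x) = [1.3135, -1.549, 0.0, -2.659]
||prox(x)||_1 = 1.3135 + 1.549 + 0.0 + 2.659 = 5.5215


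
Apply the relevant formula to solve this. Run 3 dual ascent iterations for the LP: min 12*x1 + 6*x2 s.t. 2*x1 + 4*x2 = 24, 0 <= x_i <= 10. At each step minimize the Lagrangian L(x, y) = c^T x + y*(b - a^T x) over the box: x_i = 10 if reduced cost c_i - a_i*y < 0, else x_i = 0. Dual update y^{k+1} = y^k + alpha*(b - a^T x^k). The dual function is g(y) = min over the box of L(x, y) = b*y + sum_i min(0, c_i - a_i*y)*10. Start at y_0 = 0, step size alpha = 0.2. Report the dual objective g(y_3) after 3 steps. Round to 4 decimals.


Dual ascent for LP: min 12*x1 + 6*x2, 2*x1 + 4*x2 = 24, 0 <= x_i <= 10
Step 1: y^k = 0.0, reduced costs: (12.0, 6.0)
  x^k = (0.0, 0.0), subgradient = b - a^T x = 24.0
  y^{k+1} = 0.0 + 0.2*24.0 = 4.8
Step 2: y^k = 4.8, reduced costs: (2.4, -13.2)
  x^k = (0.0, 10.0), subgradient = b - a^T x = -16.0
  y^{k+1} = 4.8 + 0.2*-16.0 = 1.6
Step 3: y^k = 1.6, reduced costs: (8.8, -0.4)
  x^k = (0.0, 10.0), subgradient = b - a^T x = -16.0
  y^{k+1} = 1.6 + 0.2*-16.0 = -1.6
Dual objective at y_3 = -1.6: reduced costs (15.2, 12.4), box minimizer x = (0.0, 0.0)
g(y_3) = b*y + (c1 - a1*y)*x1 + (c2 - a2*y)*x2 = 24*(-1.6) + 15.2*0.0 + 12.4*0.0 = -38.4 + 0.0 + 0.0 = -38.4


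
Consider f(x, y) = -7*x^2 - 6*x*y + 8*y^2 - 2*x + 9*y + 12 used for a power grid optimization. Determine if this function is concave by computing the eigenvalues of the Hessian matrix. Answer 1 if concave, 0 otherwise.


The Hessian of f(x,y) = -7*x^2 - 6*x*y + 8*y^2 - 2*x + 9*y + 12 is:
H = [[-14, -6], [-6, 16]]
Trace = -14 + 16 = 2
Determinant = -14*16 - (-6)^2 = -260
Discriminant = (2)^2 - 4*-260 = 1044.0
Eigenvalues: lambda_1 = -15.1555, lambda_2 = 17.1555
The function is not concave.

0


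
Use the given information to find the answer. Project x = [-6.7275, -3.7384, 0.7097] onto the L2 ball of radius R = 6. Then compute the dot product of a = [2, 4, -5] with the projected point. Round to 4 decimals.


Step 1: Compute ||x|| (intermediates to 6 decimals).
||x|| = sqrt((-6.7275)^2 + (-3.7384)^2 + 0.7097^2) = 7.729073
Step 2: Project.
Since ||x|| > R, scale = R/||x|| = 6/7.729073 = 0.77629, proj(x) = scale * x
proj(x) = [-5.222491, -2.902083, 0.550933]
Step 3: Dot product.
a^T * proj(x) = 2*(-5.222491) + 4*(-2.902083) - 5*0.550933 = -24.808


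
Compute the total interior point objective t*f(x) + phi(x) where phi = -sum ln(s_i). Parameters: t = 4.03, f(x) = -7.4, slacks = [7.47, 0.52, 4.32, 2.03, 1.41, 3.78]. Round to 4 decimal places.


Step 1: Compute log-barrier.
ln values: [2.0109, -0.6539, 1.4633, 0.708, 0.3436, 1.3297]
phi = -(2.0109 - 0.6539 + 1.4633 + 0.708 + 0.3436 + 1.3297) = -5.2016
Step 2: Compute augmented objective.
t*f(x) = 4.03*-7.4 = -29.822
Total = -29.822 - 5.2016 = -35.0236


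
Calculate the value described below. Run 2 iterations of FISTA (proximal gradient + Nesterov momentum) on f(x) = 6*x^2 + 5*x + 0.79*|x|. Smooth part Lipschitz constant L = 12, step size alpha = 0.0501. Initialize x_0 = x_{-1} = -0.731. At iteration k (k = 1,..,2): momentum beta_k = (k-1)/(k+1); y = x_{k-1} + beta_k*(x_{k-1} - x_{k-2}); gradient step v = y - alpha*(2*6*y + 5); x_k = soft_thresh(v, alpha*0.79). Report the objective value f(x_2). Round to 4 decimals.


FISTA on f(x) = 6*x^2 + 5*x + 0.79*|x|
L = 12, alpha = 0.0501
Iteration 1: beta = 0.0, y = -0.731 + 0.0*(-0.731 + 0.731) = -0.731
  grad(y) = -3.772, v = y - alpha*grad = -0.542
  prox(v) = soft_thresh(-0.542, 0.0396) = -0.5024
Iteration 2: beta = 0.3333, y = -0.5024 + 0.3333*(-0.5024 + 0.731) = -0.4263
  grad(y) = -0.1151, v = y - alpha*grad = -0.4205
  prox(v) = soft_thresh(-0.4205, 0.0396) = -0.3809
f(x_2) = 6*(-0.3809)^2 + 5*(-0.3809) + 0.79*|-0.3809| = -0.7331
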